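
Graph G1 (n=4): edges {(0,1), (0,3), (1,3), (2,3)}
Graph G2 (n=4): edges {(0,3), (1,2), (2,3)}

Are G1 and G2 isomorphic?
No, not isomorphic

The graphs are NOT isomorphic.

Degrees in G1: deg(0)=2, deg(1)=2, deg(2)=1, deg(3)=3.
Sorted degree sequence of G1: [3, 2, 2, 1].
Degrees in G2: deg(0)=1, deg(1)=1, deg(2)=2, deg(3)=2.
Sorted degree sequence of G2: [2, 2, 1, 1].
The (sorted) degree sequence is an isomorphism invariant, so since G1 and G2 have different degree sequences they cannot be isomorphic.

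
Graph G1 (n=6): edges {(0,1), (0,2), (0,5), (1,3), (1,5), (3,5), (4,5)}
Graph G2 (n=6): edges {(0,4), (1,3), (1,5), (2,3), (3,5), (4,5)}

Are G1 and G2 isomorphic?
No, not isomorphic

The graphs are NOT isomorphic.

Counting triangles (3-cliques): G1 has 2, G2 has 1.
Triangle count is an isomorphism invariant, so differing triangle counts rule out isomorphism.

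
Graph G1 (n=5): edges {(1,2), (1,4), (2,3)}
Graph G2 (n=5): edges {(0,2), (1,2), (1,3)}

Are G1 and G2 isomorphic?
Yes, isomorphic

The graphs are isomorphic.
One valid mapping φ: V(G1) → V(G2): 0→4, 1→2, 2→1, 3→3, 4→0

Verify φ preserves adjacency — for each edge of G1, its image is an edge of G2:
  (1,2) → (φ(1),φ(2)) = (1,2) ∈ E(G2) ✓
  (1,4) → (φ(1),φ(4)) = (0,2) ∈ E(G2) ✓
  (2,3) → (φ(2),φ(3)) = (1,3) ∈ E(G2) ✓
All 3 edges of G1 map to edges of G2, and |E(G1)| = |E(G2)| = 3, so φ is a bijection on edges as well as vertices. Hence G1 ≅ G2.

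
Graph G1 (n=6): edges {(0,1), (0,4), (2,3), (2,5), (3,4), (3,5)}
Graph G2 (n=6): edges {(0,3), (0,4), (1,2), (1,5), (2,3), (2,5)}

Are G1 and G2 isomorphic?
Yes, isomorphic

The graphs are isomorphic.
One valid mapping φ: V(G1) → V(G2): 0→0, 1→4, 2→1, 3→2, 4→3, 5→5

Verify φ preserves adjacency — for each edge of G1, its image is an edge of G2:
  (0,1) → (φ(0),φ(1)) = (0,4) ∈ E(G2) ✓
  (0,4) → (φ(0),φ(4)) = (0,3) ∈ E(G2) ✓
  (2,3) → (φ(2),φ(3)) = (1,2) ∈ E(G2) ✓
  (2,5) → (φ(2),φ(5)) = (1,5) ∈ E(G2) ✓
  (3,4) → (φ(3),φ(4)) = (2,3) ∈ E(G2) ✓
  (3,5) → (φ(3),φ(5)) = (2,5) ∈ E(G2) ✓
All 6 edges of G1 map to edges of G2, and |E(G1)| = |E(G2)| = 6, so φ is a bijection on edges as well as vertices. Hence G1 ≅ G2.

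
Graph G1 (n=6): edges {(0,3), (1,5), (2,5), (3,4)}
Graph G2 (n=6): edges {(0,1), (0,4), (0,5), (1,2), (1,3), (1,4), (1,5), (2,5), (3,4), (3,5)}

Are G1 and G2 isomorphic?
No, not isomorphic

The graphs are NOT isomorphic.

Connected components of G1: 2 component(s) with vertex sets [[0, 3, 4], [1, 2, 5]], sizes [3, 3].
Connected components of G2: 1 component(s) with vertex sets [[0, 1, 2, 3, 4, 5]], sizes [6].
The number of connected components (and the multiset of component sizes) is an isomorphism invariant — an isomorphism maps each component of G1 bijectively onto a component of G2. Since G1 has 2 component(s) and G2 has 1, they cannot be isomorphic.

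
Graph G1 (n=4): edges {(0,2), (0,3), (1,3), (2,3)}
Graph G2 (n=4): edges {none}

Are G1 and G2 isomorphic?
No, not isomorphic

The graphs are NOT isomorphic.

Connected components of G1: 1 component(s) with vertex sets [[0, 1, 2, 3]], sizes [4].
Connected components of G2: 4 component(s) with vertex sets [[0], [1], [2], [3]], sizes [1, 1, 1, 1].
The number of connected components (and the multiset of component sizes) is an isomorphism invariant — an isomorphism maps each component of G1 bijectively onto a component of G2. Since G1 has 1 component(s) and G2 has 4, they cannot be isomorphic.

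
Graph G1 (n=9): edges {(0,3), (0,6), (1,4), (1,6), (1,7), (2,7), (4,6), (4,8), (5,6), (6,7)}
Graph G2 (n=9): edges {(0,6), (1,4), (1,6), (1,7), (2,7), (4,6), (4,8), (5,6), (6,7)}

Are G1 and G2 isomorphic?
No, not isomorphic

The graphs are NOT isomorphic.

Counting edges: G1 has 10 edge(s); G2 has 9 edge(s).
Edge count is an isomorphism invariant (a bijection on vertices induces a bijection on edges), so differing edge counts rule out isomorphism.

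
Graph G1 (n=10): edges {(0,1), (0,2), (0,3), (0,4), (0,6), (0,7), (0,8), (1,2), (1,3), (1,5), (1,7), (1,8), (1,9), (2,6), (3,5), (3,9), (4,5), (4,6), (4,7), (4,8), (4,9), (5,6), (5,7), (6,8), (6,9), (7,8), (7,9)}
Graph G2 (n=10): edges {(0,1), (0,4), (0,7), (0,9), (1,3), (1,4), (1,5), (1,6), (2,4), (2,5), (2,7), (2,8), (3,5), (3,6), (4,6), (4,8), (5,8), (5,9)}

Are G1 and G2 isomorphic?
No, not isomorphic

The graphs are NOT isomorphic.

Counting triangles (3-cliques): G1 has 21, G2 has 6.
Triangle count is an isomorphism invariant, so differing triangle counts rule out isomorphism.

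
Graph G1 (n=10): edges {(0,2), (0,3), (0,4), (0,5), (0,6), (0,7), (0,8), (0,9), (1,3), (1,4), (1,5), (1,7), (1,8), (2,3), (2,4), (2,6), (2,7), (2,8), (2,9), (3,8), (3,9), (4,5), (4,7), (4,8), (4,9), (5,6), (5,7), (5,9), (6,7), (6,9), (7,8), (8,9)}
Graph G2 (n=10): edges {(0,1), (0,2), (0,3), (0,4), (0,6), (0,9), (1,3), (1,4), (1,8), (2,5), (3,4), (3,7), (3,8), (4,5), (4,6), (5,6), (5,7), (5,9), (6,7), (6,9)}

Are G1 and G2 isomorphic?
No, not isomorphic

The graphs are NOT isomorphic.

Counting triangles (3-cliques): G1 has 41, G2 has 10.
Triangle count is an isomorphism invariant, so differing triangle counts rule out isomorphism.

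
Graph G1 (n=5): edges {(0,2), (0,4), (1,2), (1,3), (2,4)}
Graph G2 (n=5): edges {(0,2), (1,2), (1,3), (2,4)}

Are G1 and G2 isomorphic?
No, not isomorphic

The graphs are NOT isomorphic.

Counting edges: G1 has 5 edge(s); G2 has 4 edge(s).
Edge count is an isomorphism invariant (a bijection on vertices induces a bijection on edges), so differing edge counts rule out isomorphism.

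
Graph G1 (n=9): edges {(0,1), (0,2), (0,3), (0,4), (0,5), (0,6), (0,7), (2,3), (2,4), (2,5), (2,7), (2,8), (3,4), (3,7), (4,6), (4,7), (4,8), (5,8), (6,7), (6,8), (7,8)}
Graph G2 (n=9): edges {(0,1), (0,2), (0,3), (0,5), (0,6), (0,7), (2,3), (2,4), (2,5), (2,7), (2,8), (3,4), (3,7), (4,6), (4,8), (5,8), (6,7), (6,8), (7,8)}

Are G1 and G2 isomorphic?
No, not isomorphic

The graphs are NOT isomorphic.

Counting edges: G1 has 21 edge(s); G2 has 19 edge(s).
Edge count is an isomorphism invariant (a bijection on vertices induces a bijection on edges), so differing edge counts rule out isomorphism.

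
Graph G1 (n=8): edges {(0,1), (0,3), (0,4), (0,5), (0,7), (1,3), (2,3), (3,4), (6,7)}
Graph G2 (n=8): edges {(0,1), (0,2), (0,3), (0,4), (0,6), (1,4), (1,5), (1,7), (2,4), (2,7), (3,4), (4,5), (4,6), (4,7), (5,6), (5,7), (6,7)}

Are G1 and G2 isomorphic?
No, not isomorphic

The graphs are NOT isomorphic.

Counting triangles (3-cliques): G1 has 2, G2 has 12.
Triangle count is an isomorphism invariant, so differing triangle counts rule out isomorphism.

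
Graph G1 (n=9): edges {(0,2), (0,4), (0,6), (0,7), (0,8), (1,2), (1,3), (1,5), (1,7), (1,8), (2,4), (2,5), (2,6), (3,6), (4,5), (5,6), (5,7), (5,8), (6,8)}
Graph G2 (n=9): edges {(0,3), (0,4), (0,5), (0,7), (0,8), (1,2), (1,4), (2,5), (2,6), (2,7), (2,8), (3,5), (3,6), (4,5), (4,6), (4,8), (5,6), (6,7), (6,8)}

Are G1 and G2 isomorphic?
Yes, isomorphic

The graphs are isomorphic.
One valid mapping φ: V(G1) → V(G2): 0→0, 1→2, 2→5, 3→1, 4→3, 5→6, 6→4, 7→7, 8→8

Verify φ preserves adjacency — for each edge of G1, its image is an edge of G2:
  (0,2) → (φ(0),φ(2)) = (0,5) ∈ E(G2) ✓
  (0,4) → (φ(0),φ(4)) = (0,3) ∈ E(G2) ✓
  (0,6) → (φ(0),φ(6)) = (0,4) ∈ E(G2) ✓
  (0,7) → (φ(0),φ(7)) = (0,7) ∈ E(G2) ✓
  (0,8) → (φ(0),φ(8)) = (0,8) ∈ E(G2) ✓
  (1,2) → (φ(1),φ(2)) = (2,5) ∈ E(G2) ✓
  (1,3) → (φ(1),φ(3)) = (1,2) ∈ E(G2) ✓
  (1,5) → (φ(1),φ(5)) = (2,6) ∈ E(G2) ✓
  (1,7) → (φ(1),φ(7)) = (2,7) ∈ E(G2) ✓
  (1,8) → (φ(1),φ(8)) = (2,8) ∈ E(G2) ✓
  (2,4) → (φ(2),φ(4)) = (3,5) ∈ E(G2) ✓
  (2,5) → (φ(2),φ(5)) = (5,6) ∈ E(G2) ✓
  (2,6) → (φ(2),φ(6)) = (4,5) ∈ E(G2) ✓
  (3,6) → (φ(3),φ(6)) = (1,4) ∈ E(G2) ✓
  (4,5) → (φ(4),φ(5)) = (3,6) ∈ E(G2) ✓
  (5,6) → (φ(5),φ(6)) = (4,6) ∈ E(G2) ✓
  (5,7) → (φ(5),φ(7)) = (6,7) ∈ E(G2) ✓
  (5,8) → (φ(5),φ(8)) = (6,8) ∈ E(G2) ✓
  (6,8) → (φ(6),φ(8)) = (4,8) ∈ E(G2) ✓
All 19 edges of G1 map to edges of G2, and |E(G1)| = |E(G2)| = 19, so φ is a bijection on edges as well as vertices. Hence G1 ≅ G2.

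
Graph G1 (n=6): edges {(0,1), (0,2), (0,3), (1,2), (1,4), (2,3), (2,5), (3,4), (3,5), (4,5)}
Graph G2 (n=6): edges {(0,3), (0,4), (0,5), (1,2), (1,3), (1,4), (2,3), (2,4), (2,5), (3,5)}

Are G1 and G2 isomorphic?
Yes, isomorphic

The graphs are isomorphic.
One valid mapping φ: V(G1) → V(G2): 0→5, 1→0, 2→3, 3→2, 4→4, 5→1

Verify φ preserves adjacency — for each edge of G1, its image is an edge of G2:
  (0,1) → (φ(0),φ(1)) = (0,5) ∈ E(G2) ✓
  (0,2) → (φ(0),φ(2)) = (3,5) ∈ E(G2) ✓
  (0,3) → (φ(0),φ(3)) = (2,5) ∈ E(G2) ✓
  (1,2) → (φ(1),φ(2)) = (0,3) ∈ E(G2) ✓
  (1,4) → (φ(1),φ(4)) = (0,4) ∈ E(G2) ✓
  (2,3) → (φ(2),φ(3)) = (2,3) ∈ E(G2) ✓
  (2,5) → (φ(2),φ(5)) = (1,3) ∈ E(G2) ✓
  (3,4) → (φ(3),φ(4)) = (2,4) ∈ E(G2) ✓
  (3,5) → (φ(3),φ(5)) = (1,2) ∈ E(G2) ✓
  (4,5) → (φ(4),φ(5)) = (1,4) ∈ E(G2) ✓
All 10 edges of G1 map to edges of G2, and |E(G1)| = |E(G2)| = 10, so φ is a bijection on edges as well as vertices. Hence G1 ≅ G2.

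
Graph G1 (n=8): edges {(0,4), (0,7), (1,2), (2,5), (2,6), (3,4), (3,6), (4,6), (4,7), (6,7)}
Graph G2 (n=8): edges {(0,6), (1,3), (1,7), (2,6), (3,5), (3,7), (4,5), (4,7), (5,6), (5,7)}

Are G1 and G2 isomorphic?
Yes, isomorphic

The graphs are isomorphic.
One valid mapping φ: V(G1) → V(G2): 0→1, 1→0, 2→6, 3→4, 4→7, 5→2, 6→5, 7→3

Verify φ preserves adjacency — for each edge of G1, its image is an edge of G2:
  (0,4) → (φ(0),φ(4)) = (1,7) ∈ E(G2) ✓
  (0,7) → (φ(0),φ(7)) = (1,3) ∈ E(G2) ✓
  (1,2) → (φ(1),φ(2)) = (0,6) ∈ E(G2) ✓
  (2,5) → (φ(2),φ(5)) = (2,6) ∈ E(G2) ✓
  (2,6) → (φ(2),φ(6)) = (5,6) ∈ E(G2) ✓
  (3,4) → (φ(3),φ(4)) = (4,7) ∈ E(G2) ✓
  (3,6) → (φ(3),φ(6)) = (4,5) ∈ E(G2) ✓
  (4,6) → (φ(4),φ(6)) = (5,7) ∈ E(G2) ✓
  (4,7) → (φ(4),φ(7)) = (3,7) ∈ E(G2) ✓
  (6,7) → (φ(6),φ(7)) = (3,5) ∈ E(G2) ✓
All 10 edges of G1 map to edges of G2, and |E(G1)| = |E(G2)| = 10, so φ is a bijection on edges as well as vertices. Hence G1 ≅ G2.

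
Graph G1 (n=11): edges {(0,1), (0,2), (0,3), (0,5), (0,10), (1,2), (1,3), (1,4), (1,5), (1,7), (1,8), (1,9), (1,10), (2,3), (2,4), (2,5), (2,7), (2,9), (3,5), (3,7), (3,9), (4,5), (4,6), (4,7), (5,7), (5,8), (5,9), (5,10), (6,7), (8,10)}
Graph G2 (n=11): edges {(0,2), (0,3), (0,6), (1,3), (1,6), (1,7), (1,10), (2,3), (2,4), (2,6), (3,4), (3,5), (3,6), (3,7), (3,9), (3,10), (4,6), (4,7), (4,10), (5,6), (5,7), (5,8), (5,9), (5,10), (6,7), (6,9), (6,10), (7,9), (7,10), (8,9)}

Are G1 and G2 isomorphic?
Yes, isomorphic

The graphs are isomorphic.
One valid mapping φ: V(G1) → V(G2): 0→4, 1→6, 2→7, 3→10, 4→9, 5→3, 6→8, 7→5, 8→0, 9→1, 10→2

Verify φ preserves adjacency — for each edge of G1, its image is an edge of G2:
  (0,1) → (φ(0),φ(1)) = (4,6) ∈ E(G2) ✓
  (0,2) → (φ(0),φ(2)) = (4,7) ∈ E(G2) ✓
  (0,3) → (φ(0),φ(3)) = (4,10) ∈ E(G2) ✓
  (0,5) → (φ(0),φ(5)) = (3,4) ∈ E(G2) ✓
  (0,10) → (φ(0),φ(10)) = (2,4) ∈ E(G2) ✓
  (1,2) → (φ(1),φ(2)) = (6,7) ∈ E(G2) ✓
  (1,3) → (φ(1),φ(3)) = (6,10) ∈ E(G2) ✓
  (1,4) → (φ(1),φ(4)) = (6,9) ∈ E(G2) ✓
  (1,5) → (φ(1),φ(5)) = (3,6) ∈ E(G2) ✓
  (1,7) → (φ(1),φ(7)) = (5,6) ∈ E(G2) ✓
  (1,8) → (φ(1),φ(8)) = (0,6) ∈ E(G2) ✓
  (1,9) → (φ(1),φ(9)) = (1,6) ∈ E(G2) ✓
  (1,10) → (φ(1),φ(10)) = (2,6) ∈ E(G2) ✓
  (2,3) → (φ(2),φ(3)) = (7,10) ∈ E(G2) ✓
  (2,4) → (φ(2),φ(4)) = (7,9) ∈ E(G2) ✓
  (2,5) → (φ(2),φ(5)) = (3,7) ∈ E(G2) ✓
  (2,7) → (φ(2),φ(7)) = (5,7) ∈ E(G2) ✓
  (2,9) → (φ(2),φ(9)) = (1,7) ∈ E(G2) ✓
  (3,5) → (φ(3),φ(5)) = (3,10) ∈ E(G2) ✓
  (3,7) → (φ(3),φ(7)) = (5,10) ∈ E(G2) ✓
  (3,9) → (φ(3),φ(9)) = (1,10) ∈ E(G2) ✓
  (4,5) → (φ(4),φ(5)) = (3,9) ∈ E(G2) ✓
  (4,6) → (φ(4),φ(6)) = (8,9) ∈ E(G2) ✓
  (4,7) → (φ(4),φ(7)) = (5,9) ∈ E(G2) ✓
  (5,7) → (φ(5),φ(7)) = (3,5) ∈ E(G2) ✓
  (5,8) → (φ(5),φ(8)) = (0,3) ∈ E(G2) ✓
  (5,9) → (φ(5),φ(9)) = (1,3) ∈ E(G2) ✓
  (5,10) → (φ(5),φ(10)) = (2,3) ∈ E(G2) ✓
  (6,7) → (φ(6),φ(7)) = (5,8) ∈ E(G2) ✓
  (8,10) → (φ(8),φ(10)) = (0,2) ∈ E(G2) ✓
All 30 edges of G1 map to edges of G2, and |E(G1)| = |E(G2)| = 30, so φ is a bijection on edges as well as vertices. Hence G1 ≅ G2.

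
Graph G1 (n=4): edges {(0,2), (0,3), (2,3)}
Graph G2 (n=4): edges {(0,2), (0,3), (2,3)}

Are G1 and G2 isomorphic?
Yes, isomorphic

The graphs are isomorphic.
One valid mapping φ: V(G1) → V(G2): 0→2, 1→1, 2→3, 3→0

Verify φ preserves adjacency — for each edge of G1, its image is an edge of G2:
  (0,2) → (φ(0),φ(2)) = (2,3) ∈ E(G2) ✓
  (0,3) → (φ(0),φ(3)) = (0,2) ∈ E(G2) ✓
  (2,3) → (φ(2),φ(3)) = (0,3) ∈ E(G2) ✓
All 3 edges of G1 map to edges of G2, and |E(G1)| = |E(G2)| = 3, so φ is a bijection on edges as well as vertices. Hence G1 ≅ G2.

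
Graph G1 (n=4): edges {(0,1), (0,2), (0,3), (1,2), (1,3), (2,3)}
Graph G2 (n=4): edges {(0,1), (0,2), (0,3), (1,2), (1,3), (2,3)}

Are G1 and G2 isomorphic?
Yes, isomorphic

The graphs are isomorphic.
One valid mapping φ: V(G1) → V(G2): 0→1, 1→0, 2→3, 3→2

Verify φ preserves adjacency — for each edge of G1, its image is an edge of G2:
  (0,1) → (φ(0),φ(1)) = (0,1) ∈ E(G2) ✓
  (0,2) → (φ(0),φ(2)) = (1,3) ∈ E(G2) ✓
  (0,3) → (φ(0),φ(3)) = (1,2) ∈ E(G2) ✓
  (1,2) → (φ(1),φ(2)) = (0,3) ∈ E(G2) ✓
  (1,3) → (φ(1),φ(3)) = (0,2) ∈ E(G2) ✓
  (2,3) → (φ(2),φ(3)) = (2,3) ∈ E(G2) ✓
All 6 edges of G1 map to edges of G2, and |E(G1)| = |E(G2)| = 6, so φ is a bijection on edges as well as vertices. Hence G1 ≅ G2.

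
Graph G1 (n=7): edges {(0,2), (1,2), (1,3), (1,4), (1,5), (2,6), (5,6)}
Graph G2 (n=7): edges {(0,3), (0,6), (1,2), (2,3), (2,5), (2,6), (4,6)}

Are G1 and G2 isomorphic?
Yes, isomorphic

The graphs are isomorphic.
One valid mapping φ: V(G1) → V(G2): 0→4, 1→2, 2→6, 3→5, 4→1, 5→3, 6→0

Verify φ preserves adjacency — for each edge of G1, its image is an edge of G2:
  (0,2) → (φ(0),φ(2)) = (4,6) ∈ E(G2) ✓
  (1,2) → (φ(1),φ(2)) = (2,6) ∈ E(G2) ✓
  (1,3) → (φ(1),φ(3)) = (2,5) ∈ E(G2) ✓
  (1,4) → (φ(1),φ(4)) = (1,2) ∈ E(G2) ✓
  (1,5) → (φ(1),φ(5)) = (2,3) ∈ E(G2) ✓
  (2,6) → (φ(2),φ(6)) = (0,6) ∈ E(G2) ✓
  (5,6) → (φ(5),φ(6)) = (0,3) ∈ E(G2) ✓
All 7 edges of G1 map to edges of G2, and |E(G1)| = |E(G2)| = 7, so φ is a bijection on edges as well as vertices. Hence G1 ≅ G2.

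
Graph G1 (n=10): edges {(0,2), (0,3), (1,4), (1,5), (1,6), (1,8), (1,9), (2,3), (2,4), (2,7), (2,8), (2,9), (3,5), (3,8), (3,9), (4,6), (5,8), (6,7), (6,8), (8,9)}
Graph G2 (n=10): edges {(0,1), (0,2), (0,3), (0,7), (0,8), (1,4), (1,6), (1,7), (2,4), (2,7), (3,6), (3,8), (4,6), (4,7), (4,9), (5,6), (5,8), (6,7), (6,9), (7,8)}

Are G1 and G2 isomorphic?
Yes, isomorphic

The graphs are isomorphic.
One valid mapping φ: V(G1) → V(G2): 0→9, 1→0, 2→6, 3→4, 4→3, 5→2, 6→8, 7→5, 8→7, 9→1

Verify φ preserves adjacency — for each edge of G1, its image is an edge of G2:
  (0,2) → (φ(0),φ(2)) = (6,9) ∈ E(G2) ✓
  (0,3) → (φ(0),φ(3)) = (4,9) ∈ E(G2) ✓
  (1,4) → (φ(1),φ(4)) = (0,3) ∈ E(G2) ✓
  (1,5) → (φ(1),φ(5)) = (0,2) ∈ E(G2) ✓
  (1,6) → (φ(1),φ(6)) = (0,8) ∈ E(G2) ✓
  (1,8) → (φ(1),φ(8)) = (0,7) ∈ E(G2) ✓
  (1,9) → (φ(1),φ(9)) = (0,1) ∈ E(G2) ✓
  (2,3) → (φ(2),φ(3)) = (4,6) ∈ E(G2) ✓
  (2,4) → (φ(2),φ(4)) = (3,6) ∈ E(G2) ✓
  (2,7) → (φ(2),φ(7)) = (5,6) ∈ E(G2) ✓
  (2,8) → (φ(2),φ(8)) = (6,7) ∈ E(G2) ✓
  (2,9) → (φ(2),φ(9)) = (1,6) ∈ E(G2) ✓
  (3,5) → (φ(3),φ(5)) = (2,4) ∈ E(G2) ✓
  (3,8) → (φ(3),φ(8)) = (4,7) ∈ E(G2) ✓
  (3,9) → (φ(3),φ(9)) = (1,4) ∈ E(G2) ✓
  (4,6) → (φ(4),φ(6)) = (3,8) ∈ E(G2) ✓
  (5,8) → (φ(5),φ(8)) = (2,7) ∈ E(G2) ✓
  (6,7) → (φ(6),φ(7)) = (5,8) ∈ E(G2) ✓
  (6,8) → (φ(6),φ(8)) = (7,8) ∈ E(G2) ✓
  (8,9) → (φ(8),φ(9)) = (1,7) ∈ E(G2) ✓
All 20 edges of G1 map to edges of G2, and |E(G1)| = |E(G2)| = 20, so φ is a bijection on edges as well as vertices. Hence G1 ≅ G2.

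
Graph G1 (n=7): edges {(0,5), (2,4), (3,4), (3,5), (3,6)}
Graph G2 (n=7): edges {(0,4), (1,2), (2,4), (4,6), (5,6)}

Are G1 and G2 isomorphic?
Yes, isomorphic

The graphs are isomorphic.
One valid mapping φ: V(G1) → V(G2): 0→1, 1→3, 2→5, 3→4, 4→6, 5→2, 6→0

Verify φ preserves adjacency — for each edge of G1, its image is an edge of G2:
  (0,5) → (φ(0),φ(5)) = (1,2) ∈ E(G2) ✓
  (2,4) → (φ(2),φ(4)) = (5,6) ∈ E(G2) ✓
  (3,4) → (φ(3),φ(4)) = (4,6) ∈ E(G2) ✓
  (3,5) → (φ(3),φ(5)) = (2,4) ∈ E(G2) ✓
  (3,6) → (φ(3),φ(6)) = (0,4) ∈ E(G2) ✓
All 5 edges of G1 map to edges of G2, and |E(G1)| = |E(G2)| = 5, so φ is a bijection on edges as well as vertices. Hence G1 ≅ G2.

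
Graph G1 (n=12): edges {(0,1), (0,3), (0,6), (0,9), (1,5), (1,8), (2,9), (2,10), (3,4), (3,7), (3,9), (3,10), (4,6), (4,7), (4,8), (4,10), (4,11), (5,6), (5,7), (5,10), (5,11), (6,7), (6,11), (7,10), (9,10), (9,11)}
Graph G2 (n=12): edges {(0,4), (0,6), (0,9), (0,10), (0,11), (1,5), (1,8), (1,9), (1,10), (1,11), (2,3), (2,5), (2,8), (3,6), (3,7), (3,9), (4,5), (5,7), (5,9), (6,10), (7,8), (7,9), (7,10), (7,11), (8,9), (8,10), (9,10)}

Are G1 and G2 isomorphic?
No, not isomorphic

The graphs are NOT isomorphic.

Degrees in G1: deg(0)=4, deg(1)=3, deg(2)=2, deg(3)=5, deg(4)=6, deg(5)=5, deg(6)=5, deg(7)=5, deg(8)=2, deg(9)=5, deg(10)=6, deg(11)=4.
Sorted degree sequence of G1: [6, 6, 5, 5, 5, 5, 5, 4, 4, 3, 2, 2].
Degrees in G2: deg(0)=5, deg(1)=5, deg(2)=3, deg(3)=4, deg(4)=2, deg(5)=5, deg(6)=3, deg(7)=6, deg(8)=5, deg(9)=7, deg(10)=6, deg(11)=3.
Sorted degree sequence of G2: [7, 6, 6, 5, 5, 5, 5, 4, 3, 3, 3, 2].
The (sorted) degree sequence is an isomorphism invariant, so since G1 and G2 have different degree sequences they cannot be isomorphic.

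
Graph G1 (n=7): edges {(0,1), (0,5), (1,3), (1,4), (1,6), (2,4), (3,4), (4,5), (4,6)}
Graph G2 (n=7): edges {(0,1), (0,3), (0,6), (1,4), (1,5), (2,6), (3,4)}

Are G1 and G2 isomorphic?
No, not isomorphic

The graphs are NOT isomorphic.

Degrees in G1: deg(0)=2, deg(1)=4, deg(2)=1, deg(3)=2, deg(4)=5, deg(5)=2, deg(6)=2.
Sorted degree sequence of G1: [5, 4, 2, 2, 2, 2, 1].
Degrees in G2: deg(0)=3, deg(1)=3, deg(2)=1, deg(3)=2, deg(4)=2, deg(5)=1, deg(6)=2.
Sorted degree sequence of G2: [3, 3, 2, 2, 2, 1, 1].
The (sorted) degree sequence is an isomorphism invariant, so since G1 and G2 have different degree sequences they cannot be isomorphic.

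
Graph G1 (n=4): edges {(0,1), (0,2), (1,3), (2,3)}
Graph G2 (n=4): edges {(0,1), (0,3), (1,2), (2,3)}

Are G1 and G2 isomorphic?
Yes, isomorphic

The graphs are isomorphic.
One valid mapping φ: V(G1) → V(G2): 0→2, 1→1, 2→3, 3→0

Verify φ preserves adjacency — for each edge of G1, its image is an edge of G2:
  (0,1) → (φ(0),φ(1)) = (1,2) ∈ E(G2) ✓
  (0,2) → (φ(0),φ(2)) = (2,3) ∈ E(G2) ✓
  (1,3) → (φ(1),φ(3)) = (0,1) ∈ E(G2) ✓
  (2,3) → (φ(2),φ(3)) = (0,3) ∈ E(G2) ✓
All 4 edges of G1 map to edges of G2, and |E(G1)| = |E(G2)| = 4, so φ is a bijection on edges as well as vertices. Hence G1 ≅ G2.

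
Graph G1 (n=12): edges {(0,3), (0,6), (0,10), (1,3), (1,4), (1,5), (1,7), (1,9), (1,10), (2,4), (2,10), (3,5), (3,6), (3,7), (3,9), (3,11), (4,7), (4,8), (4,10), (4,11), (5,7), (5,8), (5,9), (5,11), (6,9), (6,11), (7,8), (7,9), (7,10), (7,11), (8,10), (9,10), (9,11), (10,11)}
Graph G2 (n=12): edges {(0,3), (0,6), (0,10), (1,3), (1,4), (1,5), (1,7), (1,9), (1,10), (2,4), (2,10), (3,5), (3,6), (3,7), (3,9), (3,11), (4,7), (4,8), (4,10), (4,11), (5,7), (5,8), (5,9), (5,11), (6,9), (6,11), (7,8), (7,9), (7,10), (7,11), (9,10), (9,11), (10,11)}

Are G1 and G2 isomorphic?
No, not isomorphic

The graphs are NOT isomorphic.

Counting edges: G1 has 34 edge(s); G2 has 33 edge(s).
Edge count is an isomorphism invariant (a bijection on vertices induces a bijection on edges), so differing edge counts rule out isomorphism.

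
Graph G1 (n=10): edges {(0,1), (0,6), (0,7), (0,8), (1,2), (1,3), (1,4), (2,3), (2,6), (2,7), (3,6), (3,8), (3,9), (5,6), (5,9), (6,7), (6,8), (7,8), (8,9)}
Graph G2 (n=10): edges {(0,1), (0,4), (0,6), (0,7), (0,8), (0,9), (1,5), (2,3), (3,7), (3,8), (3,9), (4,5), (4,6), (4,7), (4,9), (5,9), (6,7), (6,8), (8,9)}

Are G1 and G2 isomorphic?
Yes, isomorphic

The graphs are isomorphic.
One valid mapping φ: V(G1) → V(G2): 0→7, 1→3, 2→8, 3→9, 4→2, 5→1, 6→0, 7→6, 8→4, 9→5

Verify φ preserves adjacency — for each edge of G1, its image is an edge of G2:
  (0,1) → (φ(0),φ(1)) = (3,7) ∈ E(G2) ✓
  (0,6) → (φ(0),φ(6)) = (0,7) ∈ E(G2) ✓
  (0,7) → (φ(0),φ(7)) = (6,7) ∈ E(G2) ✓
  (0,8) → (φ(0),φ(8)) = (4,7) ∈ E(G2) ✓
  (1,2) → (φ(1),φ(2)) = (3,8) ∈ E(G2) ✓
  (1,3) → (φ(1),φ(3)) = (3,9) ∈ E(G2) ✓
  (1,4) → (φ(1),φ(4)) = (2,3) ∈ E(G2) ✓
  (2,3) → (φ(2),φ(3)) = (8,9) ∈ E(G2) ✓
  (2,6) → (φ(2),φ(6)) = (0,8) ∈ E(G2) ✓
  (2,7) → (φ(2),φ(7)) = (6,8) ∈ E(G2) ✓
  (3,6) → (φ(3),φ(6)) = (0,9) ∈ E(G2) ✓
  (3,8) → (φ(3),φ(8)) = (4,9) ∈ E(G2) ✓
  (3,9) → (φ(3),φ(9)) = (5,9) ∈ E(G2) ✓
  (5,6) → (φ(5),φ(6)) = (0,1) ∈ E(G2) ✓
  (5,9) → (φ(5),φ(9)) = (1,5) ∈ E(G2) ✓
  (6,7) → (φ(6),φ(7)) = (0,6) ∈ E(G2) ✓
  (6,8) → (φ(6),φ(8)) = (0,4) ∈ E(G2) ✓
  (7,8) → (φ(7),φ(8)) = (4,6) ∈ E(G2) ✓
  (8,9) → (φ(8),φ(9)) = (4,5) ∈ E(G2) ✓
All 19 edges of G1 map to edges of G2, and |E(G1)| = |E(G2)| = 19, so φ is a bijection on edges as well as vertices. Hence G1 ≅ G2.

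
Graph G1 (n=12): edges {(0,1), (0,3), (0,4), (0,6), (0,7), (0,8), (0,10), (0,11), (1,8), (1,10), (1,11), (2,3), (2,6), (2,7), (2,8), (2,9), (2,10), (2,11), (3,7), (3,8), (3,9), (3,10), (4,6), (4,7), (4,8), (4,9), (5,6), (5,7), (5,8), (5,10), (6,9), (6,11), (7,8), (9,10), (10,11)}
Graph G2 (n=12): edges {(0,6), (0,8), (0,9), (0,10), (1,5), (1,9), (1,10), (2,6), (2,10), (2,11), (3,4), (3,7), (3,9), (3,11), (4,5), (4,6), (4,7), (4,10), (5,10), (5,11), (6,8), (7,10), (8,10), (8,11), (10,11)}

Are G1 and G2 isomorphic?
No, not isomorphic

The graphs are NOT isomorphic.

Counting triangles (3-cliques): G1 has 27, G2 has 9.
Triangle count is an isomorphism invariant, so differing triangle counts rule out isomorphism.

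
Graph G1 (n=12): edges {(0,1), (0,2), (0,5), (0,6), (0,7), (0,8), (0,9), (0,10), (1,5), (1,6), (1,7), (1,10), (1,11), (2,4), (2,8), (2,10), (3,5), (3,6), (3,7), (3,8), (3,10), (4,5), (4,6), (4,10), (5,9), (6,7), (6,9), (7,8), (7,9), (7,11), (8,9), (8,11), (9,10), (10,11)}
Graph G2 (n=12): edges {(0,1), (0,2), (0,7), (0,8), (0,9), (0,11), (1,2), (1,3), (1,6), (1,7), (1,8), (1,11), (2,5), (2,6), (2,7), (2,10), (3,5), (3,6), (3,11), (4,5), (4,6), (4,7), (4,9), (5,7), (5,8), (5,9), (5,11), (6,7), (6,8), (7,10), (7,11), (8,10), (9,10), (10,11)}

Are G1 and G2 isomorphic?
Yes, isomorphic

The graphs are isomorphic.
One valid mapping φ: V(G1) → V(G2): 0→7, 1→11, 2→4, 3→8, 4→9, 5→10, 6→0, 7→1, 8→6, 9→2, 10→5, 11→3

Verify φ preserves adjacency — for each edge of G1, its image is an edge of G2:
  (0,1) → (φ(0),φ(1)) = (7,11) ∈ E(G2) ✓
  (0,2) → (φ(0),φ(2)) = (4,7) ∈ E(G2) ✓
  (0,5) → (φ(0),φ(5)) = (7,10) ∈ E(G2) ✓
  (0,6) → (φ(0),φ(6)) = (0,7) ∈ E(G2) ✓
  (0,7) → (φ(0),φ(7)) = (1,7) ∈ E(G2) ✓
  (0,8) → (φ(0),φ(8)) = (6,7) ∈ E(G2) ✓
  (0,9) → (φ(0),φ(9)) = (2,7) ∈ E(G2) ✓
  (0,10) → (φ(0),φ(10)) = (5,7) ∈ E(G2) ✓
  (1,5) → (φ(1),φ(5)) = (10,11) ∈ E(G2) ✓
  (1,6) → (φ(1),φ(6)) = (0,11) ∈ E(G2) ✓
  (1,7) → (φ(1),φ(7)) = (1,11) ∈ E(G2) ✓
  (1,10) → (φ(1),φ(10)) = (5,11) ∈ E(G2) ✓
  (1,11) → (φ(1),φ(11)) = (3,11) ∈ E(G2) ✓
  (2,4) → (φ(2),φ(4)) = (4,9) ∈ E(G2) ✓
  (2,8) → (φ(2),φ(8)) = (4,6) ∈ E(G2) ✓
  (2,10) → (φ(2),φ(10)) = (4,5) ∈ E(G2) ✓
  (3,5) → (φ(3),φ(5)) = (8,10) ∈ E(G2) ✓
  (3,6) → (φ(3),φ(6)) = (0,8) ∈ E(G2) ✓
  (3,7) → (φ(3),φ(7)) = (1,8) ∈ E(G2) ✓
  (3,8) → (φ(3),φ(8)) = (6,8) ∈ E(G2) ✓
  (3,10) → (φ(3),φ(10)) = (5,8) ∈ E(G2) ✓
  (4,5) → (φ(4),φ(5)) = (9,10) ∈ E(G2) ✓
  (4,6) → (φ(4),φ(6)) = (0,9) ∈ E(G2) ✓
  (4,10) → (φ(4),φ(10)) = (5,9) ∈ E(G2) ✓
  (5,9) → (φ(5),φ(9)) = (2,10) ∈ E(G2) ✓
  (6,7) → (φ(6),φ(7)) = (0,1) ∈ E(G2) ✓
  (6,9) → (φ(6),φ(9)) = (0,2) ∈ E(G2) ✓
  (7,8) → (φ(7),φ(8)) = (1,6) ∈ E(G2) ✓
  (7,9) → (φ(7),φ(9)) = (1,2) ∈ E(G2) ✓
  (7,11) → (φ(7),φ(11)) = (1,3) ∈ E(G2) ✓
  (8,9) → (φ(8),φ(9)) = (2,6) ∈ E(G2) ✓
  (8,11) → (φ(8),φ(11)) = (3,6) ∈ E(G2) ✓
  (9,10) → (φ(9),φ(10)) = (2,5) ∈ E(G2) ✓
  (10,11) → (φ(10),φ(11)) = (3,5) ∈ E(G2) ✓
All 34 edges of G1 map to edges of G2, and |E(G1)| = |E(G2)| = 34, so φ is a bijection on edges as well as vertices. Hence G1 ≅ G2.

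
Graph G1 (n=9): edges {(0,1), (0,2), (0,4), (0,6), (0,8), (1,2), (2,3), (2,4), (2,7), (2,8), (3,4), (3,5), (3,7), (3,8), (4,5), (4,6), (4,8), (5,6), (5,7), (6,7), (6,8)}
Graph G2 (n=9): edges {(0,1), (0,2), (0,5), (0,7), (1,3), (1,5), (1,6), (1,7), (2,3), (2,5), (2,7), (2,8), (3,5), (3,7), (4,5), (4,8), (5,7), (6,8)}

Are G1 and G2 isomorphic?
No, not isomorphic

The graphs are NOT isomorphic.

Counting triangles (3-cliques): G1 has 16, G2 has 12.
Triangle count is an isomorphism invariant, so differing triangle counts rule out isomorphism.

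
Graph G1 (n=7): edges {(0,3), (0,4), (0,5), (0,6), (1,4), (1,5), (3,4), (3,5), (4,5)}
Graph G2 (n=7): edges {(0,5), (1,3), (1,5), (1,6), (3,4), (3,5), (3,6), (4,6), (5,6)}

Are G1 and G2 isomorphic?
Yes, isomorphic

The graphs are isomorphic.
One valid mapping φ: V(G1) → V(G2): 0→5, 1→4, 2→2, 3→1, 4→6, 5→3, 6→0

Verify φ preserves adjacency — for each edge of G1, its image is an edge of G2:
  (0,3) → (φ(0),φ(3)) = (1,5) ∈ E(G2) ✓
  (0,4) → (φ(0),φ(4)) = (5,6) ∈ E(G2) ✓
  (0,5) → (φ(0),φ(5)) = (3,5) ∈ E(G2) ✓
  (0,6) → (φ(0),φ(6)) = (0,5) ∈ E(G2) ✓
  (1,4) → (φ(1),φ(4)) = (4,6) ∈ E(G2) ✓
  (1,5) → (φ(1),φ(5)) = (3,4) ∈ E(G2) ✓
  (3,4) → (φ(3),φ(4)) = (1,6) ∈ E(G2) ✓
  (3,5) → (φ(3),φ(5)) = (1,3) ∈ E(G2) ✓
  (4,5) → (φ(4),φ(5)) = (3,6) ∈ E(G2) ✓
All 9 edges of G1 map to edges of G2, and |E(G1)| = |E(G2)| = 9, so φ is a bijection on edges as well as vertices. Hence G1 ≅ G2.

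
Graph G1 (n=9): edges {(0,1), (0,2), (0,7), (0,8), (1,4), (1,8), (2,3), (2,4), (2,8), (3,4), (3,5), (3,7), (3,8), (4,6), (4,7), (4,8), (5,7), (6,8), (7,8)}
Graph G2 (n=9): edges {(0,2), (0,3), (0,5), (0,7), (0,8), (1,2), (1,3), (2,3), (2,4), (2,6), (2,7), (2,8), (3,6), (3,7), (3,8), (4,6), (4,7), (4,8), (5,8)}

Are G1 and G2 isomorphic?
Yes, isomorphic

The graphs are isomorphic.
One valid mapping φ: V(G1) → V(G2): 0→4, 1→6, 2→7, 3→0, 4→3, 5→5, 6→1, 7→8, 8→2

Verify φ preserves adjacency — for each edge of G1, its image is an edge of G2:
  (0,1) → (φ(0),φ(1)) = (4,6) ∈ E(G2) ✓
  (0,2) → (φ(0),φ(2)) = (4,7) ∈ E(G2) ✓
  (0,7) → (φ(0),φ(7)) = (4,8) ∈ E(G2) ✓
  (0,8) → (φ(0),φ(8)) = (2,4) ∈ E(G2) ✓
  (1,4) → (φ(1),φ(4)) = (3,6) ∈ E(G2) ✓
  (1,8) → (φ(1),φ(8)) = (2,6) ∈ E(G2) ✓
  (2,3) → (φ(2),φ(3)) = (0,7) ∈ E(G2) ✓
  (2,4) → (φ(2),φ(4)) = (3,7) ∈ E(G2) ✓
  (2,8) → (φ(2),φ(8)) = (2,7) ∈ E(G2) ✓
  (3,4) → (φ(3),φ(4)) = (0,3) ∈ E(G2) ✓
  (3,5) → (φ(3),φ(5)) = (0,5) ∈ E(G2) ✓
  (3,7) → (φ(3),φ(7)) = (0,8) ∈ E(G2) ✓
  (3,8) → (φ(3),φ(8)) = (0,2) ∈ E(G2) ✓
  (4,6) → (φ(4),φ(6)) = (1,3) ∈ E(G2) ✓
  (4,7) → (φ(4),φ(7)) = (3,8) ∈ E(G2) ✓
  (4,8) → (φ(4),φ(8)) = (2,3) ∈ E(G2) ✓
  (5,7) → (φ(5),φ(7)) = (5,8) ∈ E(G2) ✓
  (6,8) → (φ(6),φ(8)) = (1,2) ∈ E(G2) ✓
  (7,8) → (φ(7),φ(8)) = (2,8) ∈ E(G2) ✓
All 19 edges of G1 map to edges of G2, and |E(G1)| = |E(G2)| = 19, so φ is a bijection on edges as well as vertices. Hence G1 ≅ G2.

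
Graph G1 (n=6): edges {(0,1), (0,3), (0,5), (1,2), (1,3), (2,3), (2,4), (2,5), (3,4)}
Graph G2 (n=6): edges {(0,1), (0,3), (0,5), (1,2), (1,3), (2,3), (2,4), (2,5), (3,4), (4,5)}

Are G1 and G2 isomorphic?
No, not isomorphic

The graphs are NOT isomorphic.

Counting edges: G1 has 9 edge(s); G2 has 10 edge(s).
Edge count is an isomorphism invariant (a bijection on vertices induces a bijection on edges), so differing edge counts rule out isomorphism.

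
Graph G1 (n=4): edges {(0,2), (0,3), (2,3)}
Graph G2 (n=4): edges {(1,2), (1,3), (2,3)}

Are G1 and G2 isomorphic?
Yes, isomorphic

The graphs are isomorphic.
One valid mapping φ: V(G1) → V(G2): 0→1, 1→0, 2→3, 3→2

Verify φ preserves adjacency — for each edge of G1, its image is an edge of G2:
  (0,2) → (φ(0),φ(2)) = (1,3) ∈ E(G2) ✓
  (0,3) → (φ(0),φ(3)) = (1,2) ∈ E(G2) ✓
  (2,3) → (φ(2),φ(3)) = (2,3) ∈ E(G2) ✓
All 3 edges of G1 map to edges of G2, and |E(G1)| = |E(G2)| = 3, so φ is a bijection on edges as well as vertices. Hence G1 ≅ G2.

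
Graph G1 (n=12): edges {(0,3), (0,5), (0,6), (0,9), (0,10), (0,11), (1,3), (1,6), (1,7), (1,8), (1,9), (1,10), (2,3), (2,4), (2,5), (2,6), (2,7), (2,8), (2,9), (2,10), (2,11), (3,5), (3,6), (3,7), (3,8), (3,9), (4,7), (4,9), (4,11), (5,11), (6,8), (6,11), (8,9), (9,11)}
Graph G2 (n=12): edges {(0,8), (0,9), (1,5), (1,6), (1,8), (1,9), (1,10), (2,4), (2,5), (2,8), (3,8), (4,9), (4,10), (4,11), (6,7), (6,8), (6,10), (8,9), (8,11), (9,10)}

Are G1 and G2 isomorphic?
No, not isomorphic

The graphs are NOT isomorphic.

Counting triangles (3-cliques): G1 has 28, G2 has 6.
Triangle count is an isomorphism invariant, so differing triangle counts rule out isomorphism.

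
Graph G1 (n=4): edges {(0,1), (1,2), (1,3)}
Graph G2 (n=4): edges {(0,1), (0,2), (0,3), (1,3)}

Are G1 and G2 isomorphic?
No, not isomorphic

The graphs are NOT isomorphic.

Counting triangles (3-cliques): G1 has 0, G2 has 1.
Triangle count is an isomorphism invariant, so differing triangle counts rule out isomorphism.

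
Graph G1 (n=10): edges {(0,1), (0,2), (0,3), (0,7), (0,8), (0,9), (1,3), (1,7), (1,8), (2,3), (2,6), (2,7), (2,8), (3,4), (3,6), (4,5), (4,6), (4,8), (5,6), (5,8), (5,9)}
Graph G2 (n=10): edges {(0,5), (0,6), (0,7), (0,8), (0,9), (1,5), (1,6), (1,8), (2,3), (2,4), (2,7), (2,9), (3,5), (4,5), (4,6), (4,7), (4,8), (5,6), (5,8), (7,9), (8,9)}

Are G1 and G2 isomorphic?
Yes, isomorphic

The graphs are isomorphic.
One valid mapping φ: V(G1) → V(G2): 0→5, 1→6, 2→8, 3→0, 4→7, 5→2, 6→9, 7→1, 8→4, 9→3

Verify φ preserves adjacency — for each edge of G1, its image is an edge of G2:
  (0,1) → (φ(0),φ(1)) = (5,6) ∈ E(G2) ✓
  (0,2) → (φ(0),φ(2)) = (5,8) ∈ E(G2) ✓
  (0,3) → (φ(0),φ(3)) = (0,5) ∈ E(G2) ✓
  (0,7) → (φ(0),φ(7)) = (1,5) ∈ E(G2) ✓
  (0,8) → (φ(0),φ(8)) = (4,5) ∈ E(G2) ✓
  (0,9) → (φ(0),φ(9)) = (3,5) ∈ E(G2) ✓
  (1,3) → (φ(1),φ(3)) = (0,6) ∈ E(G2) ✓
  (1,7) → (φ(1),φ(7)) = (1,6) ∈ E(G2) ✓
  (1,8) → (φ(1),φ(8)) = (4,6) ∈ E(G2) ✓
  (2,3) → (φ(2),φ(3)) = (0,8) ∈ E(G2) ✓
  (2,6) → (φ(2),φ(6)) = (8,9) ∈ E(G2) ✓
  (2,7) → (φ(2),φ(7)) = (1,8) ∈ E(G2) ✓
  (2,8) → (φ(2),φ(8)) = (4,8) ∈ E(G2) ✓
  (3,4) → (φ(3),φ(4)) = (0,7) ∈ E(G2) ✓
  (3,6) → (φ(3),φ(6)) = (0,9) ∈ E(G2) ✓
  (4,5) → (φ(4),φ(5)) = (2,7) ∈ E(G2) ✓
  (4,6) → (φ(4),φ(6)) = (7,9) ∈ E(G2) ✓
  (4,8) → (φ(4),φ(8)) = (4,7) ∈ E(G2) ✓
  (5,6) → (φ(5),φ(6)) = (2,9) ∈ E(G2) ✓
  (5,8) → (φ(5),φ(8)) = (2,4) ∈ E(G2) ✓
  (5,9) → (φ(5),φ(9)) = (2,3) ∈ E(G2) ✓
All 21 edges of G1 map to edges of G2, and |E(G1)| = |E(G2)| = 21, so φ is a bijection on edges as well as vertices. Hence G1 ≅ G2.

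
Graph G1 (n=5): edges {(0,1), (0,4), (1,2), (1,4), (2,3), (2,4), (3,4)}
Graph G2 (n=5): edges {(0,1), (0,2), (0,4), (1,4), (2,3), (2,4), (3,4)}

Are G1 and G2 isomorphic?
Yes, isomorphic

The graphs are isomorphic.
One valid mapping φ: V(G1) → V(G2): 0→3, 1→2, 2→0, 3→1, 4→4

Verify φ preserves adjacency — for each edge of G1, its image is an edge of G2:
  (0,1) → (φ(0),φ(1)) = (2,3) ∈ E(G2) ✓
  (0,4) → (φ(0),φ(4)) = (3,4) ∈ E(G2) ✓
  (1,2) → (φ(1),φ(2)) = (0,2) ∈ E(G2) ✓
  (1,4) → (φ(1),φ(4)) = (2,4) ∈ E(G2) ✓
  (2,3) → (φ(2),φ(3)) = (0,1) ∈ E(G2) ✓
  (2,4) → (φ(2),φ(4)) = (0,4) ∈ E(G2) ✓
  (3,4) → (φ(3),φ(4)) = (1,4) ∈ E(G2) ✓
All 7 edges of G1 map to edges of G2, and |E(G1)| = |E(G2)| = 7, so φ is a bijection on edges as well as vertices. Hence G1 ≅ G2.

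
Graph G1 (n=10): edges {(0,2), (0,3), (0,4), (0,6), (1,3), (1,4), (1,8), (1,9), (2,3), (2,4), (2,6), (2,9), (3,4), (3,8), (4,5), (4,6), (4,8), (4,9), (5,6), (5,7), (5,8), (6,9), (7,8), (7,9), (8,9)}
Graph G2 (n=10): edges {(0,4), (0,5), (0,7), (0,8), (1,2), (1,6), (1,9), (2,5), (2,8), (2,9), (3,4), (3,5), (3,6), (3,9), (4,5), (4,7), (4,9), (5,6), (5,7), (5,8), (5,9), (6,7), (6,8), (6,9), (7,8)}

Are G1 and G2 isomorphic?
Yes, isomorphic

The graphs are isomorphic.
One valid mapping φ: V(G1) → V(G2): 0→0, 1→3, 2→7, 3→4, 4→5, 5→2, 6→8, 7→1, 8→9, 9→6

Verify φ preserves adjacency — for each edge of G1, its image is an edge of G2:
  (0,2) → (φ(0),φ(2)) = (0,7) ∈ E(G2) ✓
  (0,3) → (φ(0),φ(3)) = (0,4) ∈ E(G2) ✓
  (0,4) → (φ(0),φ(4)) = (0,5) ∈ E(G2) ✓
  (0,6) → (φ(0),φ(6)) = (0,8) ∈ E(G2) ✓
  (1,3) → (φ(1),φ(3)) = (3,4) ∈ E(G2) ✓
  (1,4) → (φ(1),φ(4)) = (3,5) ∈ E(G2) ✓
  (1,8) → (φ(1),φ(8)) = (3,9) ∈ E(G2) ✓
  (1,9) → (φ(1),φ(9)) = (3,6) ∈ E(G2) ✓
  (2,3) → (φ(2),φ(3)) = (4,7) ∈ E(G2) ✓
  (2,4) → (φ(2),φ(4)) = (5,7) ∈ E(G2) ✓
  (2,6) → (φ(2),φ(6)) = (7,8) ∈ E(G2) ✓
  (2,9) → (φ(2),φ(9)) = (6,7) ∈ E(G2) ✓
  (3,4) → (φ(3),φ(4)) = (4,5) ∈ E(G2) ✓
  (3,8) → (φ(3),φ(8)) = (4,9) ∈ E(G2) ✓
  (4,5) → (φ(4),φ(5)) = (2,5) ∈ E(G2) ✓
  (4,6) → (φ(4),φ(6)) = (5,8) ∈ E(G2) ✓
  (4,8) → (φ(4),φ(8)) = (5,9) ∈ E(G2) ✓
  (4,9) → (φ(4),φ(9)) = (5,6) ∈ E(G2) ✓
  (5,6) → (φ(5),φ(6)) = (2,8) ∈ E(G2) ✓
  (5,7) → (φ(5),φ(7)) = (1,2) ∈ E(G2) ✓
  (5,8) → (φ(5),φ(8)) = (2,9) ∈ E(G2) ✓
  (6,9) → (φ(6),φ(9)) = (6,8) ∈ E(G2) ✓
  (7,8) → (φ(7),φ(8)) = (1,9) ∈ E(G2) ✓
  (7,9) → (φ(7),φ(9)) = (1,6) ∈ E(G2) ✓
  (8,9) → (φ(8),φ(9)) = (6,9) ∈ E(G2) ✓
All 25 edges of G1 map to edges of G2, and |E(G1)| = |E(G2)| = 25, so φ is a bijection on edges as well as vertices. Hence G1 ≅ G2.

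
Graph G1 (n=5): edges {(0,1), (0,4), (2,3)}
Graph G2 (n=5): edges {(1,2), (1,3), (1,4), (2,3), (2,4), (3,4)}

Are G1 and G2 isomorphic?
No, not isomorphic

The graphs are NOT isomorphic.

Degrees in G1: deg(0)=2, deg(1)=1, deg(2)=1, deg(3)=1, deg(4)=1.
Sorted degree sequence of G1: [2, 1, 1, 1, 1].
Degrees in G2: deg(0)=0, deg(1)=3, deg(2)=3, deg(3)=3, deg(4)=3.
Sorted degree sequence of G2: [3, 3, 3, 3, 0].
The (sorted) degree sequence is an isomorphism invariant, so since G1 and G2 have different degree sequences they cannot be isomorphic.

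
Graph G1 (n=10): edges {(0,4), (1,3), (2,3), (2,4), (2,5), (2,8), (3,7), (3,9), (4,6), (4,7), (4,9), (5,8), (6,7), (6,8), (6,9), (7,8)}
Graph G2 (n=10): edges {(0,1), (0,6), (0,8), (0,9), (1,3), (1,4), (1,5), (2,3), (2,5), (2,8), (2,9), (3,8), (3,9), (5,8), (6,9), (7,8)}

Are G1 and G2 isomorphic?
Yes, isomorphic

The graphs are isomorphic.
One valid mapping φ: V(G1) → V(G2): 0→7, 1→4, 2→0, 3→1, 4→8, 5→6, 6→2, 7→3, 8→9, 9→5

Verify φ preserves adjacency — for each edge of G1, its image is an edge of G2:
  (0,4) → (φ(0),φ(4)) = (7,8) ∈ E(G2) ✓
  (1,3) → (φ(1),φ(3)) = (1,4) ∈ E(G2) ✓
  (2,3) → (φ(2),φ(3)) = (0,1) ∈ E(G2) ✓
  (2,4) → (φ(2),φ(4)) = (0,8) ∈ E(G2) ✓
  (2,5) → (φ(2),φ(5)) = (0,6) ∈ E(G2) ✓
  (2,8) → (φ(2),φ(8)) = (0,9) ∈ E(G2) ✓
  (3,7) → (φ(3),φ(7)) = (1,3) ∈ E(G2) ✓
  (3,9) → (φ(3),φ(9)) = (1,5) ∈ E(G2) ✓
  (4,6) → (φ(4),φ(6)) = (2,8) ∈ E(G2) ✓
  (4,7) → (φ(4),φ(7)) = (3,8) ∈ E(G2) ✓
  (4,9) → (φ(4),φ(9)) = (5,8) ∈ E(G2) ✓
  (5,8) → (φ(5),φ(8)) = (6,9) ∈ E(G2) ✓
  (6,7) → (φ(6),φ(7)) = (2,3) ∈ E(G2) ✓
  (6,8) → (φ(6),φ(8)) = (2,9) ∈ E(G2) ✓
  (6,9) → (φ(6),φ(9)) = (2,5) ∈ E(G2) ✓
  (7,8) → (φ(7),φ(8)) = (3,9) ∈ E(G2) ✓
All 16 edges of G1 map to edges of G2, and |E(G1)| = |E(G2)| = 16, so φ is a bijection on edges as well as vertices. Hence G1 ≅ G2.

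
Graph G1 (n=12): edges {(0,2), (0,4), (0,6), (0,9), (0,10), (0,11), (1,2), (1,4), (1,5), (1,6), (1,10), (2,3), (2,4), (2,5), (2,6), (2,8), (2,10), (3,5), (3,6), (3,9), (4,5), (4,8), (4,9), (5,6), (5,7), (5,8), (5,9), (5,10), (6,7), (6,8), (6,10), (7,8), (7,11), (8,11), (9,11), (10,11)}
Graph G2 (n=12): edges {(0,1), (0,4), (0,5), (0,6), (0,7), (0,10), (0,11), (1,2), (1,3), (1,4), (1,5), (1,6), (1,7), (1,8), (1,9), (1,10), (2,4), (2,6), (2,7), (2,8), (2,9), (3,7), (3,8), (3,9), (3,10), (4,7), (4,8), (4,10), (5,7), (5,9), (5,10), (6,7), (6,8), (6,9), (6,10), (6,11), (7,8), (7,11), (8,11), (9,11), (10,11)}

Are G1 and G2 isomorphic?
No, not isomorphic

The graphs are NOT isomorphic.

Counting triangles (3-cliques): G1 has 34, G2 has 48.
Triangle count is an isomorphism invariant, so differing triangle counts rule out isomorphism.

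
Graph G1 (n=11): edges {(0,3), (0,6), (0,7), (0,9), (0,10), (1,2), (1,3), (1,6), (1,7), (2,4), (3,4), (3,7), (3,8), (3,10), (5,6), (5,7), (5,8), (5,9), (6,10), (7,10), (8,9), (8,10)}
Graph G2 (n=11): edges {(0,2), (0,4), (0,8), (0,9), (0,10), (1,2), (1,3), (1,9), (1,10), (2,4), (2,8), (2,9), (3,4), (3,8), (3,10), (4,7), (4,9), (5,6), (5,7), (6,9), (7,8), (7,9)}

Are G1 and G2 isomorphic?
Yes, isomorphic

The graphs are isomorphic.
One valid mapping φ: V(G1) → V(G2): 0→0, 1→7, 2→5, 3→9, 4→6, 5→3, 6→8, 7→4, 8→1, 9→10, 10→2

Verify φ preserves adjacency — for each edge of G1, its image is an edge of G2:
  (0,3) → (φ(0),φ(3)) = (0,9) ∈ E(G2) ✓
  (0,6) → (φ(0),φ(6)) = (0,8) ∈ E(G2) ✓
  (0,7) → (φ(0),φ(7)) = (0,4) ∈ E(G2) ✓
  (0,9) → (φ(0),φ(9)) = (0,10) ∈ E(G2) ✓
  (0,10) → (φ(0),φ(10)) = (0,2) ∈ E(G2) ✓
  (1,2) → (φ(1),φ(2)) = (5,7) ∈ E(G2) ✓
  (1,3) → (φ(1),φ(3)) = (7,9) ∈ E(G2) ✓
  (1,6) → (φ(1),φ(6)) = (7,8) ∈ E(G2) ✓
  (1,7) → (φ(1),φ(7)) = (4,7) ∈ E(G2) ✓
  (2,4) → (φ(2),φ(4)) = (5,6) ∈ E(G2) ✓
  (3,4) → (φ(3),φ(4)) = (6,9) ∈ E(G2) ✓
  (3,7) → (φ(3),φ(7)) = (4,9) ∈ E(G2) ✓
  (3,8) → (φ(3),φ(8)) = (1,9) ∈ E(G2) ✓
  (3,10) → (φ(3),φ(10)) = (2,9) ∈ E(G2) ✓
  (5,6) → (φ(5),φ(6)) = (3,8) ∈ E(G2) ✓
  (5,7) → (φ(5),φ(7)) = (3,4) ∈ E(G2) ✓
  (5,8) → (φ(5),φ(8)) = (1,3) ∈ E(G2) ✓
  (5,9) → (φ(5),φ(9)) = (3,10) ∈ E(G2) ✓
  (6,10) → (φ(6),φ(10)) = (2,8) ∈ E(G2) ✓
  (7,10) → (φ(7),φ(10)) = (2,4) ∈ E(G2) ✓
  (8,9) → (φ(8),φ(9)) = (1,10) ∈ E(G2) ✓
  (8,10) → (φ(8),φ(10)) = (1,2) ∈ E(G2) ✓
All 22 edges of G1 map to edges of G2, and |E(G1)| = |E(G2)| = 22, so φ is a bijection on edges as well as vertices. Hence G1 ≅ G2.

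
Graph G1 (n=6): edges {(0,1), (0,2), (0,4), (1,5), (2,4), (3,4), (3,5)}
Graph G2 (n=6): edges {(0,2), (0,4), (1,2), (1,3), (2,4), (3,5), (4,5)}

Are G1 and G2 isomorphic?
Yes, isomorphic

The graphs are isomorphic.
One valid mapping φ: V(G1) → V(G2): 0→4, 1→5, 2→0, 3→1, 4→2, 5→3

Verify φ preserves adjacency — for each edge of G1, its image is an edge of G2:
  (0,1) → (φ(0),φ(1)) = (4,5) ∈ E(G2) ✓
  (0,2) → (φ(0),φ(2)) = (0,4) ∈ E(G2) ✓
  (0,4) → (φ(0),φ(4)) = (2,4) ∈ E(G2) ✓
  (1,5) → (φ(1),φ(5)) = (3,5) ∈ E(G2) ✓
  (2,4) → (φ(2),φ(4)) = (0,2) ∈ E(G2) ✓
  (3,4) → (φ(3),φ(4)) = (1,2) ∈ E(G2) ✓
  (3,5) → (φ(3),φ(5)) = (1,3) ∈ E(G2) ✓
All 7 edges of G1 map to edges of G2, and |E(G1)| = |E(G2)| = 7, so φ is a bijection on edges as well as vertices. Hence G1 ≅ G2.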